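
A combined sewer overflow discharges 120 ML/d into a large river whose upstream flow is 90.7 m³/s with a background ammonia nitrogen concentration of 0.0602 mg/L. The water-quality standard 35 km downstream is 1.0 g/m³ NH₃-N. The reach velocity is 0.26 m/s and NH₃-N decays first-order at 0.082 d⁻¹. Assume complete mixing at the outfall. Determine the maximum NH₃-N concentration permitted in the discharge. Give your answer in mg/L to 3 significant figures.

71.4 mg/L

120 ML/d = 1.389 m³/s.
Travel time to the compliance point: t = 3.5e+04/0.26 = 1.346e+05 s = 1.558 d; decay factor exp(−0.082·1.558) = 0.8801.
So the concentration just after mixing may be at most 1/0.8801 = 1.136 mg/L.
Mass balance: 1.136·92.09 = 1.389·Cₑ + 90.7·0.0602.
Cₑ = (104.6 − 5.46) / 1.389 = 71.41 mg/L.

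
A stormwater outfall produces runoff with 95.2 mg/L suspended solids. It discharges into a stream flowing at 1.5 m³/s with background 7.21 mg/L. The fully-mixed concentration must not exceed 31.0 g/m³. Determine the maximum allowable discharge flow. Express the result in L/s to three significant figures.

556 L/s

Mass balance at complete mixing: C_std·(Q_w + Q_r) = Q_w·C_e + Q_r·C_b.
Rearranging, Q_w = Q_r·(C_std − C_b)/(C_e − C_std) = 1.5·(31 − 7.21) / (95.2 − 31) = 0.5558 m³/s.
= 555.8 L/s.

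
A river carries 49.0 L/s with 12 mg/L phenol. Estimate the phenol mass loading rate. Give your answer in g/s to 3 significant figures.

0.588 g/s

49.0 L/s = 0.049 m³/s.
Mass flux = Q·C = 0.049 m³/s × 12 g/m³ = 0.588 g/s.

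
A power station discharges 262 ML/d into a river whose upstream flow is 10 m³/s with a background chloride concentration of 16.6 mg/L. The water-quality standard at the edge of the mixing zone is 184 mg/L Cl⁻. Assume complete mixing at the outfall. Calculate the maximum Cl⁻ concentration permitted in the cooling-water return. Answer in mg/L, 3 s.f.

262 ML/d = 3.032 m³/s.
Mass balance: 184·13.03 = 3.032·Cₑ + 10·16.6.
Cₑ = (2398 − 166) / 3.032 = 736 mg/L.

736 mg/L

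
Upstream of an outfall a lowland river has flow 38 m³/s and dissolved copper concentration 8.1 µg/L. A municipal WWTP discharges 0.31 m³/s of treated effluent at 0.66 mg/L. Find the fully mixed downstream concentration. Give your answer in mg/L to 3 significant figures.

0.0134 mg/L

8.1 µg/L = 0.0081 mg/L.
By mass balance at complete mixing, C = (0.31·0.66 + 38·0.0081) / (0.31 + 38) = 0.5124/38.31 = 0.01338 mg/L.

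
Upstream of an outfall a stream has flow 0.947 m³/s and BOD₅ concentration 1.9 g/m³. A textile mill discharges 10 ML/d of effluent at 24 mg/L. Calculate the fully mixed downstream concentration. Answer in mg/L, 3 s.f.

10 ML/d = 0.1157 m³/s.
By mass balance at complete mixing, C = (0.1157·24 + 0.947·1.9) / (0.1157 + 0.947) = 4.577/1.063 = 4.307 mg/L.

4.31 mg/L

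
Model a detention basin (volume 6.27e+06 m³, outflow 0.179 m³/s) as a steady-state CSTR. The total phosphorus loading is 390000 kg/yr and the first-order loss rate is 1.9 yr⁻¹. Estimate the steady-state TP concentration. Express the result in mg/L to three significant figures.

22.2 mg/L

Outflow Q = 0.179 m³/s × 3.156e+07 s/yr = 5.649e+06 m³/yr.
Steady-state CSTR mass balance: W = Q·C + k·V·C, so C = W/(Q + kV).
Q + kV = 5.649e+06 + 1.9·6.27e+06 = 1.756e+07 m³/yr.
C = 390000/1.756e+07 = 0.02221 kg/m³ = 22.21 mg/L.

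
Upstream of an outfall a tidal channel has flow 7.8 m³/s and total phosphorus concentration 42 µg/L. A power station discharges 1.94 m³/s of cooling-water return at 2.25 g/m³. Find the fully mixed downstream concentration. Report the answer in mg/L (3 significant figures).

0.482 mg/L

42 µg/L = 0.042 mg/L.
Conservation of mass across the mixing zone: C = (1.94·2.25 + 7.8·0.042) / (1.94 + 7.8) = 4.693/9.74 = 0.4818 mg/L.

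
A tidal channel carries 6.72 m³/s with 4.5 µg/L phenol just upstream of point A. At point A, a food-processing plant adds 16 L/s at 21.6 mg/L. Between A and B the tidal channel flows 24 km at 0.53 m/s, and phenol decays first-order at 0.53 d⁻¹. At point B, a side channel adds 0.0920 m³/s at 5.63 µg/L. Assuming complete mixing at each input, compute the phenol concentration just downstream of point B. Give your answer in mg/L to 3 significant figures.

4.5 µg/L = 0.0045 mg/L.
16 L/s = 0.016 m³/s.
After input A: C = (6.72·0.0045 + 0.016·21.6) / 6.736 = 0.0558 mg/L.
Over the 24 km reach to input B (t = 4.528e+04 s = 0.5241 d), decay gives C = 0.0558·exp(−0.53·0.5241) = 0.04226 mg/L.
5.63 µg/L = 0.00563 mg/L.
After input B: C = (6.736·0.04226 + 0.092·0.00563) / 6.828 = 0.04177 mg/L.

0.0418 mg/L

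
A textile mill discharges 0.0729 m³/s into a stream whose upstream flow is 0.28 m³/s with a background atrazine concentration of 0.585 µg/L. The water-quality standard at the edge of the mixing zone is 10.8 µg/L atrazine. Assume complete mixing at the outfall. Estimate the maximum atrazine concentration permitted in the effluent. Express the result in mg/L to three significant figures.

0.0500 mg/L

0.585 µg/L = 0.000585 mg/L.
10.8 µg/L = 0.0108 mg/L.
Mass balance: 0.0108·0.3529 = 0.0729·Cₑ + 0.28·0.000585.
Cₑ = (0.003811 − 0.0001638) / 0.0729 = 0.05003 mg/L.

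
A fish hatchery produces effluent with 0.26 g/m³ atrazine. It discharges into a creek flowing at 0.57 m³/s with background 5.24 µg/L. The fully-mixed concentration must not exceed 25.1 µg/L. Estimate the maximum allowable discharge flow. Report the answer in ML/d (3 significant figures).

4.16 ML/d

5.24 µg/L = 0.00524 mg/L.
25.1 µg/L = 0.0251 mg/L.
Mass balance at complete mixing: C_std·(Q_w + Q_r) = Q_w·C_e + Q_r·C_b.
Rearranging, Q_w = Q_r·(C_std − C_b)/(C_e − C_std) = 0.57·(0.0251 − 0.00524) / (0.26 − 0.0251) = 0.04819 m³/s.
= 4.164 ML/d.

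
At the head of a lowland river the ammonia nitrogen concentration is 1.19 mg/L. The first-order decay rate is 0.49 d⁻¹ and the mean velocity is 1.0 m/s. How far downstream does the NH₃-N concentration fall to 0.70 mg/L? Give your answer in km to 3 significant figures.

93.6 km

From C = C₀·e^(−kt), t = ln(C₀/C)/k = ln(1.19/0.70)/0.49 = 0.5306/0.49 = 1.083 d.
Distance = v·t = 1.0 m/s × 9.356e+04 s = 9.356e+04 m = 93.56 km.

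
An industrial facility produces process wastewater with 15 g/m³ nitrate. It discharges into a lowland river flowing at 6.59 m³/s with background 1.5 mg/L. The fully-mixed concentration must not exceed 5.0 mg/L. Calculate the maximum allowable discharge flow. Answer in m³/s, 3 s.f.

2.31 m³/s

Mass balance at complete mixing: C_std·(Q_w + Q_r) = Q_w·C_e + Q_r·C_b.
Rearranging, Q_w = Q_r·(C_std − C_b)/(C_e − C_std) = 6.59·(5 − 1.5) / (15 − 5) = 2.306 m³/s.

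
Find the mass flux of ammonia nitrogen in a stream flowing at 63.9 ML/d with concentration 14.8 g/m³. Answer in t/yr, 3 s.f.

63.9 ML/d = 0.7396 m³/s.
Mass flux = Q·C = 0.7396 m³/s × 14.8 g/m³ = 10.95 g/s.
= 10.95 g/s × 31.56 = 345.4 t/yr.

345 t/yr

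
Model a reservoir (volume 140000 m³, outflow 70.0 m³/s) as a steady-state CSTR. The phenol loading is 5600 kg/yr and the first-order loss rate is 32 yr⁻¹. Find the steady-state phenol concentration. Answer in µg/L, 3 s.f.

2.53 µg/L

Outflow Q = 70.0 m³/s × 3.156e+07 s/yr = 2.209e+09 m³/yr.
Steady-state CSTR mass balance: W = Q·C + k·V·C, so C = W/(Q + kV).
Q + kV = 2.209e+09 + 32·140000 = 2.214e+09 m³/yr.
C = 5600/2.214e+09 = 2.53e-06 kg/m³ = 0.00253 mg/L = 2.53 µg/L.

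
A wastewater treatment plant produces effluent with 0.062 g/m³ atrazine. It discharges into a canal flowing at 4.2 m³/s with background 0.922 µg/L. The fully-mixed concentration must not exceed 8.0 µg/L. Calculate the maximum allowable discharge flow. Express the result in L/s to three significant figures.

0.922 µg/L = 0.000922 mg/L.
8.0 µg/L = 0.008 mg/L.
Mass balance at complete mixing: C_std·(Q_w + Q_r) = Q_w·C_e + Q_r·C_b.
Rearranging, Q_w = Q_r·(C_std − C_b)/(C_e − C_std) = 4.2·(0.008 − 0.000922) / (0.062 − 0.008) = 0.5505 m³/s.
= 550.5 L/s.

551 L/s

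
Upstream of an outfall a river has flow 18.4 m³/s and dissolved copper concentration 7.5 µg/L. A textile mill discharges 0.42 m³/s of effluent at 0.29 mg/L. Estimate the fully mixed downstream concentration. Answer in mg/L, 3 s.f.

0.0138 mg/L

7.5 µg/L = 0.0075 mg/L.
Conservation of mass across the mixing zone: C = (0.42·0.29 + 18.4·0.0075) / (0.42 + 18.4) = 0.2598/18.82 = 0.0138 mg/L.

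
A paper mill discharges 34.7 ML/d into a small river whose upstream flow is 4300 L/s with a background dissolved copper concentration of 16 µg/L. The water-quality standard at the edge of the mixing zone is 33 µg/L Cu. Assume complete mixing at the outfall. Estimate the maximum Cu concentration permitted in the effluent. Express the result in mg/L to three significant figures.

0.215 mg/L

34.7 ML/d = 0.4016 m³/s.
4300 L/s = 4.3 m³/s.
16 µg/L = 0.016 mg/L.
33 µg/L = 0.033 mg/L.
Mass balance: 0.033·4.702 = 0.4016·Cₑ + 4.3·0.016.
Cₑ = (0.1552 − 0.0688) / 0.4016 = 0.215 mg/L.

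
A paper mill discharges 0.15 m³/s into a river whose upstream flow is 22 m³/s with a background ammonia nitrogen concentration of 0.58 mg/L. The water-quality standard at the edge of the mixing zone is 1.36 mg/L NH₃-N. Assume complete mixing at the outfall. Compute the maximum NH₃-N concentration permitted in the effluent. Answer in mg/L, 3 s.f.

Mass balance: 1.36·22.15 = 0.15·Cₑ + 22·0.58.
Cₑ = (30.12 − 12.76) / 0.15 = 115.8 mg/L.

116 mg/L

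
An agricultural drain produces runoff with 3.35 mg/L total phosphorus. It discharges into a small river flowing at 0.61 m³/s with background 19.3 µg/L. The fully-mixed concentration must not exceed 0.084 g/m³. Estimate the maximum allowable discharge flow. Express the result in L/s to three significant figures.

19.3 µg/L = 0.0193 mg/L.
Mass balance at complete mixing: C_std·(Q_w + Q_r) = Q_w·C_e + Q_r·C_b.
Rearranging, Q_w = Q_r·(C_std − C_b)/(C_e − C_std) = 0.61·(0.084 − 0.0193) / (3.35 − 0.084) = 0.01208 m³/s.
= 12.08 L/s.

12.1 L/s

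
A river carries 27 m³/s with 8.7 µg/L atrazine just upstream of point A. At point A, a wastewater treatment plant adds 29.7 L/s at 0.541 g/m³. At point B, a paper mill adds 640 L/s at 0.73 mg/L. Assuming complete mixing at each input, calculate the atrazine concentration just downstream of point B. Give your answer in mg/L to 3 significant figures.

8.7 µg/L = 0.0087 mg/L.
29.7 L/s = 0.0297 m³/s.
After input A: C = (27·0.0087 + 0.0297·0.541) / 27.03 = 0.009285 mg/L.
640 L/s = 0.64 m³/s.
After input B: C = (27.03·0.009285 + 0.64·0.73) / 27.67 = 0.02596 mg/L.

0.0260 mg/L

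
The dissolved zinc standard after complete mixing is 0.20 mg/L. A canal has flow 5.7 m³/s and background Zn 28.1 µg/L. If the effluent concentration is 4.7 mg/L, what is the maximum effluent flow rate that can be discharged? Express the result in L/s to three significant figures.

28.1 µg/L = 0.0281 mg/L.
Mass balance at complete mixing: C_std·(Q_w + Q_r) = Q_w·C_e + Q_r·C_b.
Rearranging, Q_w = Q_r·(C_std − C_b)/(C_e − C_std) = 5.7·(0.2 − 0.0281) / (4.7 − 0.2) = 0.2177 m³/s.
= 217.7 L/s.

218 L/s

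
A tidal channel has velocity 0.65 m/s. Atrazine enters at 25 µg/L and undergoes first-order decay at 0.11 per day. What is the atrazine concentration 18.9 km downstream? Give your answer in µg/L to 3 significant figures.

Travel time t = 18.9 km / 0.65 m/s = 1.89e+04/0.65 = 2.908e+04 s = 0.3365 d.
First-order decay: C = 25·exp(−0.11·0.3365) = 25·0.9637 = 24.09 µg/L.

24.1 µg/L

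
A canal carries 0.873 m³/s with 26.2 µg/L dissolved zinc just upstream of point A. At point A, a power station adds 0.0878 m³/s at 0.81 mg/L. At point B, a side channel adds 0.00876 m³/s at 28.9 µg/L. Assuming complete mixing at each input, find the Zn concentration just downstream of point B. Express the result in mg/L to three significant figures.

26.2 µg/L = 0.0262 mg/L.
After input A: C = (0.873·0.0262 + 0.0878·0.81) / 0.9608 = 0.09783 mg/L.
28.9 µg/L = 0.0289 mg/L.
After input B: C = (0.9608·0.09783 + 0.00876·0.0289) / 0.9696 = 0.0972 mg/L.

0.0972 mg/L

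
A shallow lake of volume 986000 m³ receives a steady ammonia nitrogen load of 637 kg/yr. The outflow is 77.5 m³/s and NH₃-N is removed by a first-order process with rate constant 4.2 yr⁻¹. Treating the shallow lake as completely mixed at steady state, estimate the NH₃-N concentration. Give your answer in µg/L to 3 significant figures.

Outflow Q = 77.5 m³/s × 3.156e+07 s/yr = 2.446e+09 m³/yr.
Steady-state CSTR mass balance: W = Q·C + k·V·C, so C = W/(Q + kV).
Q + kV = 2.446e+09 + 4.2·986000 = 2.45e+09 m³/yr.
C = 637/2.45e+09 = 2.6e-07 kg/m³ = 0.00026 mg/L = 0.26 µg/L.

0.260 µg/L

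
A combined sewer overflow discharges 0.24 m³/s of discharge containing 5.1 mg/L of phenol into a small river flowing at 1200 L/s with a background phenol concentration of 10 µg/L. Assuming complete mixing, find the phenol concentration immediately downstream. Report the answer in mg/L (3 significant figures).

1200 L/s = 1.2 m³/s.
10 µg/L = 0.01 mg/L.
Conservation of mass across the mixing zone: C = (0.24·5.1 + 1.2·0.01) / (0.24 + 1.2) = 1.236/1.44 = 0.8583 mg/L.

0.858 mg/L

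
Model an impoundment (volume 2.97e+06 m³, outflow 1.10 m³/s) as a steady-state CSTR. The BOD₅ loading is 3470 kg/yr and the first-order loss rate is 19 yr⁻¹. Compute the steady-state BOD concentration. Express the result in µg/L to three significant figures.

Outflow Q = 1.10 m³/s × 3.156e+07 s/yr = 3.471e+07 m³/yr.
Steady-state CSTR mass balance: W = Q·C + k·V·C, so C = W/(Q + kV).
Q + kV = 3.471e+07 + 19·2.97e+06 = 9.114e+07 m³/yr.
C = 3470/9.114e+07 = 3.807e-05 kg/m³ = 0.03807 mg/L = 38.07 µg/L.

38.1 µg/L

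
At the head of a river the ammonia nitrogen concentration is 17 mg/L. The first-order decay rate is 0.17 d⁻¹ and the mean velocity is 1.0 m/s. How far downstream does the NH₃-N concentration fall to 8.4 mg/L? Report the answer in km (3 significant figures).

From C = C₀·e^(−kt), t = ln(C₀/C)/k = ln(17/8.4)/0.17 = 0.705/0.17 = 4.147 d.
Distance = v·t = 1.0 m/s × 3.583e+05 s = 3.583e+05 m = 358.3 km.

358 km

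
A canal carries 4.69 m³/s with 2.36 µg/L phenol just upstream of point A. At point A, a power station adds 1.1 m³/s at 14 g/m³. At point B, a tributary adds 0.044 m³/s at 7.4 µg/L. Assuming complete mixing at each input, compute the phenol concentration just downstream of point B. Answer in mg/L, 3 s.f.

2.36 µg/L = 0.00236 mg/L.
After input A: C = (4.69·0.00236 + 1.1·14) / 5.79 = 2.662 mg/L.
7.4 µg/L = 0.0074 mg/L.
After input B: C = (5.79·2.662 + 0.044·0.0074) / 5.834 = 2.642 mg/L.

2.64 mg/L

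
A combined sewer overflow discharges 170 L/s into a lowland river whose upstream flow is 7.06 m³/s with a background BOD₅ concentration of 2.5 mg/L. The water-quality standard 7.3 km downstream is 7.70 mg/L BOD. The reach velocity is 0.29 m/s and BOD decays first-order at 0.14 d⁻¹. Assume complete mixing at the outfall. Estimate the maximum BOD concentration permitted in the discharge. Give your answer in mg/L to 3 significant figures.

237 mg/L

170 L/s = 0.17 m³/s.
Travel time to the compliance point: t = 7300/0.29 = 2.517e+04 s = 0.2913 d; decay factor exp(−0.14·0.2913) = 0.96.
So the concentration just after mixing may be at most 7.7/0.96 = 8.021 mg/L.
Mass balance: 8.021·7.23 = 0.17·Cₑ + 7.06·2.5.
Cₑ = (57.99 − 17.65) / 0.17 = 237.3 mg/L.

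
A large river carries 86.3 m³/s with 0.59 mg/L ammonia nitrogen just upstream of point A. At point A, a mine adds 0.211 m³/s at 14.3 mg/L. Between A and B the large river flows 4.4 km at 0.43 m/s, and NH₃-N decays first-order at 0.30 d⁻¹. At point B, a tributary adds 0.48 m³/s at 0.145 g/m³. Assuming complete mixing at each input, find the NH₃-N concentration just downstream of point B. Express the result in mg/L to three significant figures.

0.599 mg/L

After input A: C = (86.3·0.59 + 0.211·14.3) / 86.51 = 0.6234 mg/L.
Over the 4.4 km reach to input B (t = 1.023e+04 s = 0.1184 d), decay gives C = 0.6234·exp(−0.30·0.1184) = 0.6017 mg/L.
After input B: C = (86.51·0.6017 + 0.48·0.145) / 86.99 = 0.5992 mg/L.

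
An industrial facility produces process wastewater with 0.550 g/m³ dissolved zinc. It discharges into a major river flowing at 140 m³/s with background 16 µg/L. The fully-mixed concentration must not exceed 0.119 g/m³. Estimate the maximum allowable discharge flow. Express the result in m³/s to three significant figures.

16 µg/L = 0.016 mg/L.
Mass balance at complete mixing: C_std·(Q_w + Q_r) = Q_w·C_e + Q_r·C_b.
Rearranging, Q_w = Q_r·(C_std − C_b)/(C_e − C_std) = 140·(0.119 − 0.016) / (0.55 − 0.119) = 33.46 m³/s.

33.5 m³/s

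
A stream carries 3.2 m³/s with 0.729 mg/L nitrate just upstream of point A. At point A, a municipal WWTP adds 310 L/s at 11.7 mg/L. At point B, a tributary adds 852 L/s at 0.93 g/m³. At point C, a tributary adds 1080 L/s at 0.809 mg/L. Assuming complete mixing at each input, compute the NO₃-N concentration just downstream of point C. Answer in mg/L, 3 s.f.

310 L/s = 0.31 m³/s.
After input A: C = (3.2·0.729 + 0.31·11.7) / 3.51 = 1.698 mg/L.
852 L/s = 0.852 m³/s.
After input B: C = (3.51·1.698 + 0.852·0.93) / 4.362 = 1.548 mg/L.
1080 L/s = 1.08 m³/s.
After input C: C = (4.362·1.548 + 1.08·0.809) / 5.442 = 1.401 mg/L.

1.40 mg/L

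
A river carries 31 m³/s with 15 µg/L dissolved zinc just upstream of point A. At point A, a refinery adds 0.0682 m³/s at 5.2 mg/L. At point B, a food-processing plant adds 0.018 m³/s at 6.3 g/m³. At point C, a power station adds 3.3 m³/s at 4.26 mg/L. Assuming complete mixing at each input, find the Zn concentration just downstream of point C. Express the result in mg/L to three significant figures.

0.436 mg/L

15 µg/L = 0.015 mg/L.
After input A: C = (31·0.015 + 0.0682·5.2) / 31.07 = 0.02638 mg/L.
After input B: C = (31.07·0.02638 + 0.018·6.3) / 31.09 = 0.03001 mg/L.
After input C: C = (31.09·0.03001 + 3.3·4.26) / 34.39 = 0.436 mg/L.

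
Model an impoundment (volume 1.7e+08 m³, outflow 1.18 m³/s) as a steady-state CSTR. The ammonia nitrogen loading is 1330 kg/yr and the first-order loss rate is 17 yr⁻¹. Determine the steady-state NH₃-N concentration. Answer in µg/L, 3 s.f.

Outflow Q = 1.18 m³/s × 3.156e+07 s/yr = 3.724e+07 m³/yr.
Steady-state CSTR mass balance: W = Q·C + k·V·C, so C = W/(Q + kV).
Q + kV = 3.724e+07 + 17·1.7e+08 = 2.927e+09 m³/yr.
C = 1330/2.927e+09 = 4.544e-07 kg/m³ = 0.0004544 mg/L = 0.4544 µg/L.

0.454 µg/L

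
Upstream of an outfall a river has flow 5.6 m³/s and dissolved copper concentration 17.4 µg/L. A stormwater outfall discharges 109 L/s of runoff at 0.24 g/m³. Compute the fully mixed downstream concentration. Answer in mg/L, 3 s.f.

0.0217 mg/L

109 L/s = 0.109 m³/s.
17.4 µg/L = 0.0174 mg/L.
Conservation of mass across the mixing zone: C = (0.109·0.24 + 5.6·0.0174) / (0.109 + 5.6) = 0.1236/5.709 = 0.02165 mg/L.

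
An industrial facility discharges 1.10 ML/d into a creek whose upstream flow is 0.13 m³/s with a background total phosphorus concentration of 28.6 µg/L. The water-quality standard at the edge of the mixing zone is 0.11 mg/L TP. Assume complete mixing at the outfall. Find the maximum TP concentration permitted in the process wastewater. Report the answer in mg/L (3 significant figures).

0.941 mg/L

1.10 ML/d = 0.01273 m³/s.
28.6 µg/L = 0.0286 mg/L.
Mass balance: 0.11·0.1427 = 0.01273·Cₑ + 0.13·0.0286.
Cₑ = (0.0157 − 0.003718) / 0.01273 = 0.9412 mg/L.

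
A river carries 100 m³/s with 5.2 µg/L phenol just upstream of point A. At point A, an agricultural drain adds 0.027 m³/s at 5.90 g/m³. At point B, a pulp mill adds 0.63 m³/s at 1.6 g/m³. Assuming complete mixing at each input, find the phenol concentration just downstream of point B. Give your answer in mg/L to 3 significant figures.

0.0168 mg/L

5.2 µg/L = 0.0052 mg/L.
After input A: C = (100·0.0052 + 0.027·5.9) / 100 = 0.006791 mg/L.
After input B: C = (100·0.006791 + 0.63·1.6) / 100.7 = 0.01676 mg/L.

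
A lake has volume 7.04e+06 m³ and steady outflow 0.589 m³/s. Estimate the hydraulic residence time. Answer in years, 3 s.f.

Q = 0.589 m³/s × 3.156e+07 s/yr = 1.859e+07 m³/yr.
Hydraulic residence time τ = V/Q = 7.04e+06/1.859e+07 = 0.3788 yr.

0.379 yr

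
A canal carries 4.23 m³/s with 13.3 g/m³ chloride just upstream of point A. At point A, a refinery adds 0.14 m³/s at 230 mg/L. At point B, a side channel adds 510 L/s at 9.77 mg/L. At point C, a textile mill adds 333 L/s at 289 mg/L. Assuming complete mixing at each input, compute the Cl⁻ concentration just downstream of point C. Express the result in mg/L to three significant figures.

36.4 mg/L

After input A: C = (4.23·13.3 + 0.14·230) / 4.37 = 20.24 mg/L.
510 L/s = 0.51 m³/s.
After input B: C = (4.37·20.24 + 0.51·9.77) / 4.88 = 19.15 mg/L.
333 L/s = 0.333 m³/s.
After input C: C = (4.88·19.15 + 0.333·289) / 5.213 = 36.39 mg/L.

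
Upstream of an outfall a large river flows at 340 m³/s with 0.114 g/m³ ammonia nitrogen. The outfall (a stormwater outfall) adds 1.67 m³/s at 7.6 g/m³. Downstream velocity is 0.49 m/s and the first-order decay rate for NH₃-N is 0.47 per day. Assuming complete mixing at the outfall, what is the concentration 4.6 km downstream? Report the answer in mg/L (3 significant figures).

0.143 mg/L

After complete mixing, C₀ = (1.67·7.6 + 340·0.114) / 341.7 = 0.1506 mg/L.
Travel time t = 4600 m / 0.49 m/s = 9388 s = 0.1087 d.
C = 0.1506·exp(−0.47·0.1087) = 0.1506·0.9502 = 0.1431 mg/L.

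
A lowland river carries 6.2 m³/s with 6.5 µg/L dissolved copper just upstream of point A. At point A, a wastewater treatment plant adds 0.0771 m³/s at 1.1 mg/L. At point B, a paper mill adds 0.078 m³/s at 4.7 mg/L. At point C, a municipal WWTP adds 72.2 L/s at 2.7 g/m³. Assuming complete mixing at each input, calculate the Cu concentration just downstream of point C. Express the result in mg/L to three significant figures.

6.5 µg/L = 0.0065 mg/L.
After input A: C = (6.2·0.0065 + 0.0771·1.1) / 6.277 = 0.01993 mg/L.
After input B: C = (6.277·0.01993 + 0.078·4.7) / 6.355 = 0.07737 mg/L.
72.2 L/s = 0.0722 m³/s.
After input C: C = (6.355·0.07737 + 0.0722·2.7) / 6.427 = 0.1068 mg/L.

0.107 mg/L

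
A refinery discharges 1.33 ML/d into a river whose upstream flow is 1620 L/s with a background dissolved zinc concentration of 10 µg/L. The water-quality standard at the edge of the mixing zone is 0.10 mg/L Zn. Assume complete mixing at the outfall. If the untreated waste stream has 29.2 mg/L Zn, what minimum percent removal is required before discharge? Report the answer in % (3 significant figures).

1.33 ML/d = 0.01539 m³/s.
1620 L/s = 1.62 m³/s.
10 µg/L = 0.01 mg/L.
Mass balance: 0.1·1.635 = 0.01539·Cₑ + 1.62·0.01.
Cₑ = (0.1635 − 0.0162) / 0.01539 = 9.572 mg/L.
Required removal = 1 − 9.572/29.2 = 67.22 %.

67.2 %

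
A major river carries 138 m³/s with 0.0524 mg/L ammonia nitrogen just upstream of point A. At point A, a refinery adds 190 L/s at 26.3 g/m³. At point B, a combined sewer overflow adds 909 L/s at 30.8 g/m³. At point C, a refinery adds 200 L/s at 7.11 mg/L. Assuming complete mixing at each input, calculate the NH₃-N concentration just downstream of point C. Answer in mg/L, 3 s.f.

190 L/s = 0.19 m³/s.
After input A: C = (138·0.0524 + 0.19·26.3) / 138.2 = 0.08849 mg/L.
909 L/s = 0.909 m³/s.
After input B: C = (138.2·0.08849 + 0.909·30.8) / 139.1 = 0.2892 mg/L.
200 L/s = 0.2 m³/s.
After input C: C = (139.1·0.2892 + 0.2·7.11) / 139.3 = 0.299 mg/L.

0.299 mg/L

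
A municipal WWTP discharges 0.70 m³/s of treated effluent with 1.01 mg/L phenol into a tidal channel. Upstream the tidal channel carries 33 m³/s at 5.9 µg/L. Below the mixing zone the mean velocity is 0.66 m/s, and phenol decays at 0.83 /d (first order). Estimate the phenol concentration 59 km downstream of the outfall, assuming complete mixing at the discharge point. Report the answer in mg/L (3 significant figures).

5.9 µg/L = 0.0059 mg/L.
After complete mixing, C₀ = (0.7·1.01 + 33·0.0059) / 33.7 = 0.02676 mg/L.
Travel time t = 5.9e+04 m / 0.66 m/s = 8.939e+04 s = 1.035 d.
C = 0.02676·exp(−0.83·1.035) = 0.02676·0.4237 = 0.01134 mg/L.

0.0113 mg/L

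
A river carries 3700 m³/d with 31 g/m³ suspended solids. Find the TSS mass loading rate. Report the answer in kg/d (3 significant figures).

3700 m³/d = 0.04282 m³/s.
Mass flux = Q·C = 0.04282 m³/s × 31 g/m³ = 1.328 g/s.
= 1.328 g/s × 86.4 = 114.7 kg/d.

115 kg/d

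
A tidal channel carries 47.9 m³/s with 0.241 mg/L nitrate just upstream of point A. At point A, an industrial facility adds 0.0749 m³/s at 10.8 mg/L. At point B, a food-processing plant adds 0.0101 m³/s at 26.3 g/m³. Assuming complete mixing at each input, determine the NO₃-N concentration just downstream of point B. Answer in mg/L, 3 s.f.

0.263 mg/L

After input A: C = (47.9·0.241 + 0.0749·10.8) / 47.97 = 0.2575 mg/L.
After input B: C = (47.97·0.2575 + 0.0101·26.3) / 47.98 = 0.263 mg/L.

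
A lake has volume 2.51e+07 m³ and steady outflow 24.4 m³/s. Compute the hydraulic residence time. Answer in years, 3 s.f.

Q = 24.4 m³/s × 3.156e+07 s/yr = 7.7e+08 m³/yr.
Hydraulic residence time τ = V/Q = 2.51e+07/7.7e+08 = 0.0326 yr.

0.0326 yr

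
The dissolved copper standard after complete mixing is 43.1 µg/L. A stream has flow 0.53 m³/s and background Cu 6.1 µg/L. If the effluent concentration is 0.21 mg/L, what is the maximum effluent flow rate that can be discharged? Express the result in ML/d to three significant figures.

10.2 ML/d

6.1 µg/L = 0.0061 mg/L.
43.1 µg/L = 0.0431 mg/L.
Mass balance at complete mixing: C_std·(Q_w + Q_r) = Q_w·C_e + Q_r·C_b.
Rearranging, Q_w = Q_r·(C_std − C_b)/(C_e − C_std) = 0.53·(0.0431 − 0.0061) / (0.21 − 0.0431) = 0.1175 m³/s.
= 10.15 ML/d.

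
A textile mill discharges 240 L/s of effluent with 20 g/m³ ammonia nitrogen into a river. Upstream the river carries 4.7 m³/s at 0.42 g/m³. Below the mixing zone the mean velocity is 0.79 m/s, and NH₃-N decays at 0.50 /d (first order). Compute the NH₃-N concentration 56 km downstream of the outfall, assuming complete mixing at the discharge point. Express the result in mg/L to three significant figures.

0.910 mg/L

240 L/s = 0.24 m³/s.
After complete mixing, C₀ = (0.24·20 + 4.7·0.42) / 4.94 = 1.371 mg/L.
Travel time t = 5.6e+04 m / 0.79 m/s = 7.089e+04 s = 0.8204 d.
C = 1.371·exp(−0.50·0.8204) = 1.371·0.6635 = 0.9098 mg/L.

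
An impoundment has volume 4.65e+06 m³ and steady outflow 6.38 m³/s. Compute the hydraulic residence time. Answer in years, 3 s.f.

0.0231 yr

Q = 6.38 m³/s × 3.156e+07 s/yr = 2.013e+08 m³/yr.
Hydraulic residence time τ = V/Q = 4.65e+06/2.013e+08 = 0.0231 yr.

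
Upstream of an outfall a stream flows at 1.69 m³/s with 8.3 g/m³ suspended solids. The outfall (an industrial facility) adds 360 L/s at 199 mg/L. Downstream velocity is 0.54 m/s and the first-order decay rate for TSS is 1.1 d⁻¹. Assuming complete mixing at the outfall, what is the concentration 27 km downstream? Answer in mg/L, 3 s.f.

22.1 mg/L

360 L/s = 0.36 m³/s.
After complete mixing, C₀ = (0.36·199 + 1.69·8.3) / 2.05 = 41.79 mg/L.
Travel time t = 2.7e+04 m / 0.54 m/s = 5e+04 s = 0.5787 d.
C = 41.79·exp(−1.1·0.5787) = 41.79·0.5291 = 22.11 mg/L.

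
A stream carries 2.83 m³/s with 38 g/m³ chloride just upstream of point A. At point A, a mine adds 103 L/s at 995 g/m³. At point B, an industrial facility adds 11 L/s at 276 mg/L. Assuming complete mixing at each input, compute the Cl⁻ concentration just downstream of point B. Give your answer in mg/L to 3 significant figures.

72.4 mg/L

103 L/s = 0.103 m³/s.
After input A: C = (2.83·38 + 0.103·995) / 2.933 = 71.61 mg/L.
11 L/s = 0.011 m³/s.
After input B: C = (2.933·71.61 + 0.011·276) / 2.944 = 72.37 mg/L.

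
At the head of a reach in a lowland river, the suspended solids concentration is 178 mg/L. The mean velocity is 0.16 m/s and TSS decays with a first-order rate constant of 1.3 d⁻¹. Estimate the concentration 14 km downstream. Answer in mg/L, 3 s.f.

Travel time t = 14 km / 0.16 m/s = 1.4e+04/0.16 = 8.75e+04 s = 1.013 d.
First-order decay: C = 178·exp(−1.3·1.013) = 178·0.2681 = 47.71 mg/L.

47.7 mg/L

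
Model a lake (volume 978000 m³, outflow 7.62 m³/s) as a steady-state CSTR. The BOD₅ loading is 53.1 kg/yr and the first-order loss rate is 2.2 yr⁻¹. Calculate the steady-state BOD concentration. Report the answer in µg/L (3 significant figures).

Outflow Q = 7.62 m³/s × 3.156e+07 s/yr = 2.405e+08 m³/yr.
Steady-state CSTR mass balance: W = Q·C + k·V·C, so C = W/(Q + kV).
Q + kV = 2.405e+08 + 2.2·978000 = 2.426e+08 m³/yr.
C = 53.1/2.426e+08 = 2.189e-07 kg/m³ = 0.0002189 mg/L = 0.2189 µg/L.

0.219 µg/L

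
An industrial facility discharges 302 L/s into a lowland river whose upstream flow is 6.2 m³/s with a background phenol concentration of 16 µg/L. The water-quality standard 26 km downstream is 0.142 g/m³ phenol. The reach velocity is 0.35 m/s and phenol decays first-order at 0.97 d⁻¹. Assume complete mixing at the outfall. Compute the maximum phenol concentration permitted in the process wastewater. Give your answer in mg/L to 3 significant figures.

302 L/s = 0.302 m³/s.
16 µg/L = 0.016 mg/L.
Travel time to the compliance point: t = 2.6e+04/0.35 = 7.429e+04 s = 0.8598 d; decay factor exp(−0.97·0.8598) = 0.4343.
So the concentration just after mixing may be at most 0.142/0.4343 = 0.327 mg/L.
Mass balance: 0.327·6.502 = 0.302·Cₑ + 6.2·0.016.
Cₑ = (2.126 − 0.0992) / 0.302 = 6.711 mg/L.

6.71 mg/L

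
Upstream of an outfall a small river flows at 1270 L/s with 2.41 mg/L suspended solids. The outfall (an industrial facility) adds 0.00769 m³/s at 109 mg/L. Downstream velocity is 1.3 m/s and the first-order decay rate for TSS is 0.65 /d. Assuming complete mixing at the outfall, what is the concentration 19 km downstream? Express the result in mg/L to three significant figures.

2.73 mg/L

1270 L/s = 1.27 m³/s.
After complete mixing, C₀ = (0.00769·109 + 1.27·2.41) / 1.278 = 3.052 mg/L.
Travel time t = 1.9e+04 m / 1.3 m/s = 1.462e+04 s = 0.1692 d.
C = 3.052·exp(−0.65·0.1692) = 3.052·0.8959 = 2.734 mg/L.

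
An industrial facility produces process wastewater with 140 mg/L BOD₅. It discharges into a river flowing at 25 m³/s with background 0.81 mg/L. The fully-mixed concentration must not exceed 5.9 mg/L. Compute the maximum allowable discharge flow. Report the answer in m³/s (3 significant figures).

Mass balance at complete mixing: C_std·(Q_w + Q_r) = Q_w·C_e + Q_r·C_b.
Rearranging, Q_w = Q_r·(C_std − C_b)/(C_e − C_std) = 25·(5.9 − 0.81) / (140 − 5.9) = 0.9489 m³/s.

0.949 m³/s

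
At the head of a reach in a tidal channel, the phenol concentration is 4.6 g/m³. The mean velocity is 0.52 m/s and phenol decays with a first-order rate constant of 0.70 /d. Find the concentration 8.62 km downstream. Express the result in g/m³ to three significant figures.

Travel time t = 8.62 km / 0.52 m/s = 8620/0.52 = 1.658e+04 s = 0.1919 d.
First-order decay: C = 4.6·exp(−0.70·0.1919) = 4.6·0.8743 = 4.022 g/m³.

4.02 g/m³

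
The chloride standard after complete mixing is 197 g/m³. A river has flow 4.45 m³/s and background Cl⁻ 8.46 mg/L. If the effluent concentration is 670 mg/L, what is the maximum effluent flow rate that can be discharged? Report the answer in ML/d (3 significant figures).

153 ML/d

Mass balance at complete mixing: C_std·(Q_w + Q_r) = Q_w·C_e + Q_r·C_b.
Rearranging, Q_w = Q_r·(C_std − C_b)/(C_e − C_std) = 4.45·(197 − 8.46) / (670 − 197) = 1.774 m³/s.
= 153.3 ML/d.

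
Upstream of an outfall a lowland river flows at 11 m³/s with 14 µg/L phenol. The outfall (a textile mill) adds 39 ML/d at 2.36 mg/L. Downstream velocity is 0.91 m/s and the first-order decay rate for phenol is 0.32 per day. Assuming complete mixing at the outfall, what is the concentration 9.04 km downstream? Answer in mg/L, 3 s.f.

39 ML/d = 0.4514 m³/s.
14 µg/L = 0.014 mg/L.
After complete mixing, C₀ = (0.4514·2.36 + 11·0.014) / 11.45 = 0.1065 mg/L.
Travel time t = 9040 m / 0.91 m/s = 9934 s = 0.115 d.
C = 0.1065·exp(−0.32·0.115) = 0.1065·0.9639 = 0.1026 mg/L.

0.103 mg/L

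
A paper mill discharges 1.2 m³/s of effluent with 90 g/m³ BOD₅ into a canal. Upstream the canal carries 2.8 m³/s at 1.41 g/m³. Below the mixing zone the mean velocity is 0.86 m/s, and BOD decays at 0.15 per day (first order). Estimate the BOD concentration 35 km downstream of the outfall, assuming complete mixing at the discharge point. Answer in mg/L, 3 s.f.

After complete mixing, C₀ = (1.2·90 + 2.8·1.41) / 4 = 27.99 mg/L.
Travel time t = 3.5e+04 m / 0.86 m/s = 4.07e+04 s = 0.471 d.
C = 27.99·exp(−0.15·0.471) = 27.99·0.9318 = 26.08 mg/L.

26.1 mg/L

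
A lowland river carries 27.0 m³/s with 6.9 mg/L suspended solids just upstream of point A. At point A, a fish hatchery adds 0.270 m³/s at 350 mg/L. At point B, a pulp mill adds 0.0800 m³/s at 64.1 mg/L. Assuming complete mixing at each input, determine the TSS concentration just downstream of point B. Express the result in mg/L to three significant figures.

10.5 mg/L

After input A: C = (27·6.9 + 0.27·350) / 27.27 = 10.3 mg/L.
After input B: C = (27.27·10.3 + 0.08·64.1) / 27.35 = 10.45 mg/L.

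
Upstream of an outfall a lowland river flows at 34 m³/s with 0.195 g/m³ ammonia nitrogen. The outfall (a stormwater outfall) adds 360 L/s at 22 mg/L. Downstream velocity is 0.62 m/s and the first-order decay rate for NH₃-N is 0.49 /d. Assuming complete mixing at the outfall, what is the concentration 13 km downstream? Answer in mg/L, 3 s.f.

360 L/s = 0.36 m³/s.
After complete mixing, C₀ = (0.36·22 + 34·0.195) / 34.36 = 0.4235 mg/L.
Travel time t = 1.3e+04 m / 0.62 m/s = 2.097e+04 s = 0.2427 d.
C = 0.4235·exp(−0.49·0.2427) = 0.4235·0.8879 = 0.376 mg/L.

0.376 mg/L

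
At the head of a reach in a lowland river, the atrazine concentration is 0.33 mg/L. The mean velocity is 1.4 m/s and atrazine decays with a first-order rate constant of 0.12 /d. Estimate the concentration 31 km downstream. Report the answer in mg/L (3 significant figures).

0.320 mg/L

Travel time t = 31 km / 1.4 m/s = 3.1e+04/1.4 = 2.214e+04 s = 0.2563 d.
First-order decay: C = 0.33·exp(−0.12·0.2563) = 0.33·0.9697 = 0.32 mg/L.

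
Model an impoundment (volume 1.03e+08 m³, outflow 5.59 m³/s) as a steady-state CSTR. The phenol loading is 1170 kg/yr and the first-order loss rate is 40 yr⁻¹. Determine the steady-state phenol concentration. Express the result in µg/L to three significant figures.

0.272 µg/L

Outflow Q = 5.59 m³/s × 3.156e+07 s/yr = 1.764e+08 m³/yr.
Steady-state CSTR mass balance: W = Q·C + k·V·C, so C = W/(Q + kV).
Q + kV = 1.764e+08 + 40·1.03e+08 = 4.296e+09 m³/yr.
C = 1170/4.296e+09 = 2.723e-07 kg/m³ = 0.0002723 mg/L = 0.2723 µg/L.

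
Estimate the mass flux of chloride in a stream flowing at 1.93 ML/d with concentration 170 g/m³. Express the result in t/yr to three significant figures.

1.93 ML/d = 0.02234 m³/s.
Mass flux = Q·C = 0.02234 m³/s × 170 g/m³ = 3.797 g/s.
= 3.797 g/s × 31.56 = 119.8 t/yr.

120 t/yr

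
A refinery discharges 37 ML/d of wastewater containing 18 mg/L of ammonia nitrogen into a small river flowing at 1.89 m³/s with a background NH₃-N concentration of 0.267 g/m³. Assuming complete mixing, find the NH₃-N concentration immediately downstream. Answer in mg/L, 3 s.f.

37 ML/d = 0.4282 m³/s.
Conservation of mass across the mixing zone: C = (0.4282·18 + 1.89·0.267) / (0.4282 + 1.89) = 8.213/2.318 = 3.543 mg/L.

3.54 mg/L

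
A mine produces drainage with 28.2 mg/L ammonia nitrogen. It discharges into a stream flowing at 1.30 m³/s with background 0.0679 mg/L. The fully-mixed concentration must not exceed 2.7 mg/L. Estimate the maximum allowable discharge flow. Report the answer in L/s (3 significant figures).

134 L/s

Mass balance at complete mixing: C_std·(Q_w + Q_r) = Q_w·C_e + Q_r·C_b.
Rearranging, Q_w = Q_r·(C_std − C_b)/(C_e − C_std) = 1.30·(2.7 − 0.0679) / (28.2 − 2.7) = 0.1342 m³/s.
= 134.2 L/s.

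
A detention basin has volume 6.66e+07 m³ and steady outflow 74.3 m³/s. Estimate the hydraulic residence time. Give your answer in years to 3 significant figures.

0.0284 yr

Q = 74.3 m³/s × 3.156e+07 s/yr = 2.345e+09 m³/yr.
Hydraulic residence time τ = V/Q = 6.66e+07/2.345e+09 = 0.0284 yr.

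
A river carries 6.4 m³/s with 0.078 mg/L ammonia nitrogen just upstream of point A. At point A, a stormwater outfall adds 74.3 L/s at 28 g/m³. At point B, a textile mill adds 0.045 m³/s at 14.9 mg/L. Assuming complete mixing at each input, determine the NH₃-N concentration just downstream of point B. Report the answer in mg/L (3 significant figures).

74.3 L/s = 0.0743 m³/s.
After input A: C = (6.4·0.078 + 0.0743·28) / 6.474 = 0.3984 mg/L.
After input B: C = (6.474·0.3984 + 0.045·14.9) / 6.519 = 0.4985 mg/L.

0.499 mg/L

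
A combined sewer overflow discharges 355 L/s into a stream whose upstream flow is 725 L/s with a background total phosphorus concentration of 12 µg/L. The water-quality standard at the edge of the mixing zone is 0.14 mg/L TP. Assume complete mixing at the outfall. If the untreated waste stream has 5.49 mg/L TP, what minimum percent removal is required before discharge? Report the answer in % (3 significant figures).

92.7 %

355 L/s = 0.355 m³/s.
725 L/s = 0.725 m³/s.
12 µg/L = 0.012 mg/L.
Mass balance: 0.14·1.08 = 0.355·Cₑ + 0.725·0.012.
Cₑ = (0.1512 − 0.0087) / 0.355 = 0.4014 mg/L.
Required removal = 1 − 0.4014/5.49 = 92.69 %.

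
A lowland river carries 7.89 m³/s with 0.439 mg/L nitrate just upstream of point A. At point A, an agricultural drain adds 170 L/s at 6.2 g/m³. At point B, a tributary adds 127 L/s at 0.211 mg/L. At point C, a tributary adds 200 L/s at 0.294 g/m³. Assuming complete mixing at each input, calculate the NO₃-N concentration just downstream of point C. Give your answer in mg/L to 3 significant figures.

170 L/s = 0.17 m³/s.
After input A: C = (7.89·0.439 + 0.17·6.2) / 8.06 = 0.5605 mg/L.
127 L/s = 0.127 m³/s.
After input B: C = (8.06·0.5605 + 0.127·0.211) / 8.187 = 0.5551 mg/L.
200 L/s = 0.2 m³/s.
After input C: C = (8.187·0.5551 + 0.2·0.294) / 8.387 = 0.5489 mg/L.

0.549 mg/L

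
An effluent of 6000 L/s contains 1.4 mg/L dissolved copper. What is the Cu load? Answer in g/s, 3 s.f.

6000 L/s = 6 m³/s.
Mass flux = Q·C = 6 m³/s × 1.4 g/m³ = 8.4 g/s.

8.40 g/s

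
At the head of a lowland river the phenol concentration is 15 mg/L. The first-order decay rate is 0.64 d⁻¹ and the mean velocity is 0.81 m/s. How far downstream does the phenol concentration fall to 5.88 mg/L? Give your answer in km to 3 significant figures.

From C = C₀·e^(−kt), t = ln(C₀/C)/k = ln(15/5.88)/0.64 = 0.9365/0.64 = 1.463 d.
Distance = v·t = 0.81 m/s × 1.264e+05 s = 1.024e+05 m = 102.4 km.

102 km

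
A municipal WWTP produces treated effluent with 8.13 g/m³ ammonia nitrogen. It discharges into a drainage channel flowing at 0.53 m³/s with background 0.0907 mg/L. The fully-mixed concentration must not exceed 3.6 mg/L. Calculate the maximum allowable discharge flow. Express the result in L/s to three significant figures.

Mass balance at complete mixing: C_std·(Q_w + Q_r) = Q_w·C_e + Q_r·C_b.
Rearranging, Q_w = Q_r·(C_std − C_b)/(C_e − C_std) = 0.53·(3.6 − 0.0907) / (8.13 − 3.6) = 0.4106 m³/s.
= 410.6 L/s.

411 L/s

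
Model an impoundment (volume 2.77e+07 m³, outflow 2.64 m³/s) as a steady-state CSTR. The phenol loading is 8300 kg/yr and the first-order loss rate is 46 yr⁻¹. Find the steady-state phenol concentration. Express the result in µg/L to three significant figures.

Outflow Q = 2.64 m³/s × 3.156e+07 s/yr = 8.331e+07 m³/yr.
Steady-state CSTR mass balance: W = Q·C + k·V·C, so C = W/(Q + kV).
Q + kV = 8.331e+07 + 46·2.77e+07 = 1.358e+09 m³/yr.
C = 8300/1.358e+09 = 6.114e-06 kg/m³ = 0.006114 mg/L = 6.114 µg/L.

6.11 µg/L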